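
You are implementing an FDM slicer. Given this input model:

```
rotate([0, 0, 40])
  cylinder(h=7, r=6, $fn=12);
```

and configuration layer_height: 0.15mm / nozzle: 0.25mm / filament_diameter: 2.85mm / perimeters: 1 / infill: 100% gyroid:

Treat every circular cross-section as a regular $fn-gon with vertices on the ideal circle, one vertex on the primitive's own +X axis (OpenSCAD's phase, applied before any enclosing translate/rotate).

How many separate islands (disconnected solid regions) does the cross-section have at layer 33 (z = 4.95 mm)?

At z = 4.95 mm: the r=6 cylinder contributes a regular 12-gon of circumradius 6; (rotated 40° about Z; rotation is an isometry so areas/perimeters/island counts are preserved). Overall, the cross-section is a single solid region. Island count = 1.

1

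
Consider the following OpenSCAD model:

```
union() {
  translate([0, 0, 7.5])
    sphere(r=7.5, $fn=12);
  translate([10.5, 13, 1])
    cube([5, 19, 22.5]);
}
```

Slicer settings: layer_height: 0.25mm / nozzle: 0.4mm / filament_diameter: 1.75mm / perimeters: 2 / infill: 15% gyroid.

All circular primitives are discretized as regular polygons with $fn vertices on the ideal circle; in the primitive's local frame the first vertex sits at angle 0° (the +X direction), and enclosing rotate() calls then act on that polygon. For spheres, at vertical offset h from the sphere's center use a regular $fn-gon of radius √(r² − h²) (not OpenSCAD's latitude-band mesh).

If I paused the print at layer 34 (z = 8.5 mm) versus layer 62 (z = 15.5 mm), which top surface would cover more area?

layer 34 (z = 8.5 mm)

Layer 34 (z = 8.5): the r=7.5 sphere slices to a regular 12-gon of circumradius 7.433 (√(r²−h²) with h=1 from center) (area = (12/2)·7.433²·sin(360°/12) = 165.75 mm²); the 5×19 cube at (10.5, 13) contributes its full rectangle (area 95.00 mm²); Taking the union: the 2 present regions are separate (no shared area or edge), so areas and boundary lengths simply add and each stays a separate island — area = 260.75 mm². So its area = 260.75 mm². Layer 62 (z = 15.5): the sphere is not intersected at this z (|z−center|=8.000 > r=7.5); the cube at (10.5, 13) is present — its section is the full 5×19 rectangle (area 95.00 mm²); Taking the union: only the 5×19 cube at (10.5, 13) is present, so the union is just that shape — area = 95.00 mm². So its area = 95.00 mm². Layer 34 is larger (260.75 vs 95.00 mm²).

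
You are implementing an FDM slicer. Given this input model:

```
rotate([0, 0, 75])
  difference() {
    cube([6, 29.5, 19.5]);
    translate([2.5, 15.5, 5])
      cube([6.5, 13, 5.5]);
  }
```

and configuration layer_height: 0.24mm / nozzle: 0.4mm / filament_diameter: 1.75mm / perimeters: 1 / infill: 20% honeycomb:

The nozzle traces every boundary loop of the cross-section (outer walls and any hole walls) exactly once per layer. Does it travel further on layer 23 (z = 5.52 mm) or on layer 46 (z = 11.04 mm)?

layer 23 (z = 5.52 mm)

Layer 23 (z = 5.52): the cube (footprint 6×29.5) is included at this height (perimeter 71.00 mm); the cube at (2.5, 15.5) is present — its section is the full 6.5×13 rectangle (perimeter 39.00 mm); Subtracting the remaining from the first: starting from the 6×29.5 cube, the 6.5×13 cube at (2.5, 15.5) partially overlaps it — only the 45.50 mm² overlap (of its 84.50 mm²) is removed, clipping the outline — boundary = 78.00 mm; (whole slice rotated 75° about Z — lengths, areas and connectivity unchanged). So its perimeter = 78.00 mm. Layer 46 (z = 11.04): the cube is present — its section is the full 6×29.5 rectangle (perimeter 71.00 mm); the cube at (2.5, 15.5) does not reach this height (z outside [5, 10.5]); Subtracting the remaining from the first: none of the subtracted shapes is present at this height, so the 6×29.5 cube is unchanged — boundary = 71.00 mm; (whole slice rotated 75° about Z — lengths, areas and connectivity unchanged). So its perimeter = 71.00 mm. Layer 23 is larger (78.00 vs 71.00 mm).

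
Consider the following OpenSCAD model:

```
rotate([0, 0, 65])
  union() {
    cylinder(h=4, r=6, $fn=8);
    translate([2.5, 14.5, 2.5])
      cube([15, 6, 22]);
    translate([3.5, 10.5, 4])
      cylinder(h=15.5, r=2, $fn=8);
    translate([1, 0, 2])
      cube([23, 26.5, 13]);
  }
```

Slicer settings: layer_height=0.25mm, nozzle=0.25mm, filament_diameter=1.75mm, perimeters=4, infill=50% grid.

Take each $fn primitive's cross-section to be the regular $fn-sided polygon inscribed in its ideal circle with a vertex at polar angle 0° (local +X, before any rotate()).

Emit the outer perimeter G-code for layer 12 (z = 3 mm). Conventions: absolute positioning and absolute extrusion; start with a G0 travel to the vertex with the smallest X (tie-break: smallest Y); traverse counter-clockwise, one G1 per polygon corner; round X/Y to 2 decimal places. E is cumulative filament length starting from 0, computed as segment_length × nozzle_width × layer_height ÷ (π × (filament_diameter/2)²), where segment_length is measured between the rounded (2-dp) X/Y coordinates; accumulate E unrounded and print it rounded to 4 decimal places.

At z = 3 mm: the r=6 cylinder contributes a regular 8-gon of circumradius 6; the 15×6 cube at (2.5, 14.5) contributes its full rectangle; the cylinder at (3.5, 10.5) is absent (z outside [4, 19.5]); the cube at (1, 0) is present — its section is the full 23×26.5 rectangle; Combining (union): the regions partially overlap (shared area 109.66 mm²), so overlapping operands fuse into one piece — 1 connected region; (whole slice rotated 65° about Z — lengths, areas and connectivity unchanged). The outline is a single polygon with 11 vertices. Extrusion per mm of travel: 0.25 × 0.25 / (π × 0.875²) = 0.025984. Accumulating E over each segment gives final E = 3.0412.

G0 X-23.59 Y12.11 Z3.00
G1 X-4.64 Y3.27 E0.5433
G1 X-5.44 Y2.54 E0.5715
G1 X-5.64 Y-2.05 E0.6909
G1 X-2.54 Y-5.44 E0.8102
G1 X2.05 Y-5.64 E0.9296
G1 X5.44 Y-2.54 E1.0490
G1 X5.64 Y2.05 E1.1684
G1 X2.54 Y5.44 E1.2877
G1 X10.14 Y21.75 E1.7553
G1 X-13.87 Y32.95 E2.4437
G1 X-23.59 Y12.11 E3.0412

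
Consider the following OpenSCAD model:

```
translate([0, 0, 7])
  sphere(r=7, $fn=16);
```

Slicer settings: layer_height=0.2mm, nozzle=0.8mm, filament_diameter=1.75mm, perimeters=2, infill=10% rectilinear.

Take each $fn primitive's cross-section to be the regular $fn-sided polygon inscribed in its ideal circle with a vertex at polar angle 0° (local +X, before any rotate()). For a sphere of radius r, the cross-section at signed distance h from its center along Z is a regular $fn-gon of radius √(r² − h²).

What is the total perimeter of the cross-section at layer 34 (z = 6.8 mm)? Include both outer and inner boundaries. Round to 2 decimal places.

43.68 mm

At z = 6.8 mm: the sphere: section is a regular 16-gon, circumradius = √(r²−h²) = √(7²−0.2²) = 6.997 (perimeter = 2·16·6.997·sin(180°/16) = 43.68 mm). Overall, the cross-section is a single solid region. Total boundary length (outer) = 43.68 mm.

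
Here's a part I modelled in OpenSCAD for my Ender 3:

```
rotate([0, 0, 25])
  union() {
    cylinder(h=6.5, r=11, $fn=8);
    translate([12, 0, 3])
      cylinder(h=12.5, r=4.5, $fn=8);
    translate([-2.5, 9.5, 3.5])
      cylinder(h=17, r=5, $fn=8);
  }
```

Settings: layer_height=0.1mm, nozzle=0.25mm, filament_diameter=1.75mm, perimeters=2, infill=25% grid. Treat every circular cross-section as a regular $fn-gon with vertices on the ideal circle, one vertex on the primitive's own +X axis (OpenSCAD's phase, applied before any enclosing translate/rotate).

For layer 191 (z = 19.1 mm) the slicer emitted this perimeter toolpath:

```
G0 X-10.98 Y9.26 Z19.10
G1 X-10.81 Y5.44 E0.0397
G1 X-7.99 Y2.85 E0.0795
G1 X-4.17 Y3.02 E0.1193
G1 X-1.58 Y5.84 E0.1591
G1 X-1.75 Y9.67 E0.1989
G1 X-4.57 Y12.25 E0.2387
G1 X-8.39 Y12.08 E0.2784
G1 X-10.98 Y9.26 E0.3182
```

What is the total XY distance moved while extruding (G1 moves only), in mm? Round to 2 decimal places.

Sum the Euclidean lengths of each G1 segment: total = 30.61 mm.

30.61 mm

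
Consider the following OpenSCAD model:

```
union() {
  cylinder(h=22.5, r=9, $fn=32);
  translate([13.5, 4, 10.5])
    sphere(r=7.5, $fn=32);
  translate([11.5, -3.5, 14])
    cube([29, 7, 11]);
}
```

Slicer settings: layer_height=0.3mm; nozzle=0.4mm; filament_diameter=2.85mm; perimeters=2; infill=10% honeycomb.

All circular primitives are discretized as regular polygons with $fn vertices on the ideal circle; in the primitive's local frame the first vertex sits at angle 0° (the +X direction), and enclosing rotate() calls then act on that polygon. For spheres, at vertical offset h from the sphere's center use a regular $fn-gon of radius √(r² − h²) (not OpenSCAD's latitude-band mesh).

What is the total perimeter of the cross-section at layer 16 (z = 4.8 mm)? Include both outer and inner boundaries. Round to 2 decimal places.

87.04 mm

At z = 4.8 mm: the cylinder: section is a regular 32-gon, circumradius r=9 (perimeter = 2·32·9.000·sin(180°/32) = 56.46 mm); the sphere at (13.5, 4): section is a regular 32-gon, circumradius = √(r²−h²) = √(7.5²−5.7²) = 4.874 (perimeter = 2·32·4.874·sin(180°/32) = 30.58 mm); the cube at (11.5, -3.5) does not reach this height (z outside [14, 25]); Taking the union: the 2 present regions are separate (no shared area or edge), so areas and boundary lengths simply add and each stays a separate island — boundary = 87.04 mm. Overall, the cross-section has 2 separate islands. Total boundary length (outer) = 87.04 mm.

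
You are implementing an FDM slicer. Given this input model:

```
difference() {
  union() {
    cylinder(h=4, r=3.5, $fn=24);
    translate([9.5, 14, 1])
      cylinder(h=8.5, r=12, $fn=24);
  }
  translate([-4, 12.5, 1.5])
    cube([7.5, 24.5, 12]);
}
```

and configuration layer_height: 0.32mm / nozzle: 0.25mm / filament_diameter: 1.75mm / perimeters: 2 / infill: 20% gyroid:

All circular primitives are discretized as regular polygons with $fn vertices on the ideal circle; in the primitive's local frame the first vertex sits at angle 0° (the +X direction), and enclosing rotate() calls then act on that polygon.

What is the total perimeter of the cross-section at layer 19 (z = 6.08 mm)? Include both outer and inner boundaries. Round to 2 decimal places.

78.83 mm

At z = 6.08 mm: the cylinder does not reach this height (z outside [0, 4]); the cylinder at (9.5, 14): section is a regular 24-gon, circumradius r=12 (perimeter = 2·24·12.000·sin(180°/24) = 75.18 mm); Taking the union: only the r=12 cylinder at (9.5, 14) is present, so the union is just that shape — boundary = 75.18 mm; the 7.5×24.5 cube at (-4, 12.5) contributes its full rectangle (perimeter 64.00 mm); Taking the first minus the rest: starting from the result so far, the 7.5×24.5 cube at (-4, 12.5) partially overlaps it — only the 52.21 mm² overlap (of its 183.75 mm²) is removed, clipping the outline — boundary = 78.83 mm. Overall, the cross-section is a single solid region. Total boundary length (outer) = 78.83 mm.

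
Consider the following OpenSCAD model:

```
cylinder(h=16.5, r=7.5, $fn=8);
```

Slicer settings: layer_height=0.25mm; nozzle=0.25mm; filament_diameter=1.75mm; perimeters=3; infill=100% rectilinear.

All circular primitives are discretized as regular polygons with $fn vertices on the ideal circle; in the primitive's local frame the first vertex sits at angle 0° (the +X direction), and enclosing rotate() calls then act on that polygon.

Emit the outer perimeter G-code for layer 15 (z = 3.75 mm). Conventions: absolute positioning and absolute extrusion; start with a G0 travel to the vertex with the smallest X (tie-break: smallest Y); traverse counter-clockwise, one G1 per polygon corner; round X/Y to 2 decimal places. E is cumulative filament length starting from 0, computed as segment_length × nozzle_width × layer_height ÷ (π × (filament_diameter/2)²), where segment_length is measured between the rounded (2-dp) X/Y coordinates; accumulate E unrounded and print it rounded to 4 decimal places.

G0 X-7.50 Y0.00 Z3.75
G1 X-5.30 Y-5.30 E0.1491
G1 X0.00 Y-7.50 E0.2982
G1 X5.30 Y-5.30 E0.4473
G1 X7.50 Y0.00 E0.5964
G1 X5.30 Y5.30 E0.7456
G1 X0.00 Y7.50 E0.8947
G1 X-5.30 Y5.30 E1.0438
G1 X-7.50 Y0.00 E1.1929

At z = 3.75 mm: the r=7.5 cylinder contributes a regular 8-gon of circumradius 7.5. The outline is a single polygon with 8 vertices. Extrusion per mm of travel: 0.25 × 0.25 / (π × 0.875²) = 0.025984. Accumulating E over each segment gives final E = 1.1929.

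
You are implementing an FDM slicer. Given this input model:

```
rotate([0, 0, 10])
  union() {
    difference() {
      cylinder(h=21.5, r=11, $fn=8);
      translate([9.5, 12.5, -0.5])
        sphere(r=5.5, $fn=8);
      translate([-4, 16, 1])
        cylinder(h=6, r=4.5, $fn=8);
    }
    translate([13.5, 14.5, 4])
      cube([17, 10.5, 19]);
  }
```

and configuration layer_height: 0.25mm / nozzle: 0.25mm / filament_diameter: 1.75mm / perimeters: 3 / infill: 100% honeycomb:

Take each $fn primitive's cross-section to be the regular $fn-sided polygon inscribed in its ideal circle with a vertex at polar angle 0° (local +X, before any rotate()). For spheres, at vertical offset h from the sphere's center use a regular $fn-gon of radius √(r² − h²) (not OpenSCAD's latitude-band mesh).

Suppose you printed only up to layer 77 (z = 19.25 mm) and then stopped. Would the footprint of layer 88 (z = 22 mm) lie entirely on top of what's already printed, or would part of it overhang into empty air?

Compare the two slices. At z = 19.25: the cylinder: section is a regular 8-gon, circumradius r=11 (area = (8/2)·11.000²·sin(360°/8) = 342.24 mm²); the sphere at (9.5, 12.5) does not reach this height (|z−center|=19.750 > r=5.5); the cylinder at (-4, 16) is not intersected at this z (z outside [1, 7]); After the difference (first − rest): none of the subtracted shapes is present at this height, so the r=11 cylinder is unchanged — area = 342.24 mm²; the cube at (13.5, 14.5) is present — its section is the full 17×10.5 rectangle (area 178.50 mm²); Taking the union: the 2 present regions are separate (no shared area or edge), so areas and boundary lengths simply add and each stays a separate island — area = 520.74 mm²; (whole slice rotated 10° about Z — lengths, areas and connectivity unchanged). At z = 22: the cylinder is absent (z outside [0, 21.5]); the sphere at (9.5, 12.5) is absent (|z−center|=22.500 > r=5.5); the cylinder at (-4, 16) is not intersected at this z (z outside [1, 7]); Subtracting the remaining from the first: the first operand is absent here, so nothing remains; the cube at (13.5, 14.5) (footprint 17×10.5) is included at this height (area 178.50 mm²); Taking the union: only the 17×10.5 cube at (13.5, 14.5) is present, so the union is just that shape — area = 178.50 mm²; (rotated 10° about Z; rotation is an isometry so areas/perimeters/island counts are preserved). Checking containment: the cross-section at z = 22 is a subset of the cross-section at z = 19.25.

entirely on top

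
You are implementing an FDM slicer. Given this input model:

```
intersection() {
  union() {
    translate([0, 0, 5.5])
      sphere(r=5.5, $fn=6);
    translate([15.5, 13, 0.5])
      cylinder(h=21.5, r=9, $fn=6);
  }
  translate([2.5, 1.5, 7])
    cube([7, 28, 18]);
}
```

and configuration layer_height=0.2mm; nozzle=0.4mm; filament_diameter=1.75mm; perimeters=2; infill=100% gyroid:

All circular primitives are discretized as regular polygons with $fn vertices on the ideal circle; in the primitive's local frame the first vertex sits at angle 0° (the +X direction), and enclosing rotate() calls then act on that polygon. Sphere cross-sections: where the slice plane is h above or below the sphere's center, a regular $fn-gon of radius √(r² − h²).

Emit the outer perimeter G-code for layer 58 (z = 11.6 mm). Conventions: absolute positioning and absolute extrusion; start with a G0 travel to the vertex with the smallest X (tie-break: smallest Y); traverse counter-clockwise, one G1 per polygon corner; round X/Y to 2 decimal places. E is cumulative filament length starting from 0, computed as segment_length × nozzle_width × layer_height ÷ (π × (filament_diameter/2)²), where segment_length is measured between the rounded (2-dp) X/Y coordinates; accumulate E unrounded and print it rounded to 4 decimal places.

G0 X6.50 Y13.00 Z11.60
G1 X9.50 Y7.80 E0.1997
G1 X9.50 Y18.20 E0.5456
G1 X6.50 Y13.00 E0.7452

At z = 11.6 mm: the sphere is not intersected at this z (|z−center|=6.100 > r=5.5); the r=9 cylinder at (15.5, 13) gives a regular 6-gon of circumradius 9 (constant along its height); Taking the union: only the r=9 cylinder at (15.5, 13) is present, so the union is just that shape — 1 connected region; the 7×28 cube at (2.5, 1.5) contributes its full rectangle; Taking the intersection: the 7×28 cube at (2.5, 1.5) partially overlaps the result so far; clipping to the common part keeps 15.59 mm² — 1 connected region. The outline is a single polygon with 3 vertices. Extrusion per mm of travel: 0.4 × 0.2 / (π × 0.875²) = 0.033260. Accumulating E over each segment gives final E = 0.7452.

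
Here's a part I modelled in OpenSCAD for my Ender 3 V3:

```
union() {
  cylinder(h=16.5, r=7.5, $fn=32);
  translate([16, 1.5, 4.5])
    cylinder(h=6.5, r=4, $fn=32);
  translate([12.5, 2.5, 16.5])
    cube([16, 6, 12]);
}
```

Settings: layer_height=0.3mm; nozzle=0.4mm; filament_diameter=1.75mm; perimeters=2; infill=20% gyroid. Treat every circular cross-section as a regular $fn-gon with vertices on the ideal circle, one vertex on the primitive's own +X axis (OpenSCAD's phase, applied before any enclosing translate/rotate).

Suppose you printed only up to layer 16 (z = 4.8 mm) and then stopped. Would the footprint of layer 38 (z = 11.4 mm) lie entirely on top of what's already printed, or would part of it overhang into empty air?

Compare the two slices. At z = 4.8: the r=7.5 cylinder gives a regular 32-gon of circumradius 7.5 (constant along its height) (area = (32/2)·7.500²·sin(360°/32) = 175.58 mm²); the cylinder at (16, 1.5): section is a regular 32-gon, circumradius r=4 (area = (32/2)·4.000²·sin(360°/32) = 49.94 mm²); the cube at (12.5, 2.5) is absent (z outside [16.5, 28.5]); Taking the union: the 2 present regions are separate (no shared area or edge), so areas and boundary lengths simply add and each stays a separate island — area = 225.52 mm². At z = 11.4: the r=7.5 cylinder contributes a regular 32-gon of circumradius 7.5 (area = (32/2)·7.500²·sin(360°/32) = 175.58 mm²); the cylinder at (16, 1.5) is not intersected at this z (z outside [4.5, 11]); the cube at (12.5, 2.5) is absent (z outside [16.5, 28.5]); Merging all regions: only the r=7.5 cylinder is present, so the union is just that shape — area = 175.58 mm². Checking containment: the cross-section at z = 11.4 is a subset of the cross-section at z = 4.8.

entirely on top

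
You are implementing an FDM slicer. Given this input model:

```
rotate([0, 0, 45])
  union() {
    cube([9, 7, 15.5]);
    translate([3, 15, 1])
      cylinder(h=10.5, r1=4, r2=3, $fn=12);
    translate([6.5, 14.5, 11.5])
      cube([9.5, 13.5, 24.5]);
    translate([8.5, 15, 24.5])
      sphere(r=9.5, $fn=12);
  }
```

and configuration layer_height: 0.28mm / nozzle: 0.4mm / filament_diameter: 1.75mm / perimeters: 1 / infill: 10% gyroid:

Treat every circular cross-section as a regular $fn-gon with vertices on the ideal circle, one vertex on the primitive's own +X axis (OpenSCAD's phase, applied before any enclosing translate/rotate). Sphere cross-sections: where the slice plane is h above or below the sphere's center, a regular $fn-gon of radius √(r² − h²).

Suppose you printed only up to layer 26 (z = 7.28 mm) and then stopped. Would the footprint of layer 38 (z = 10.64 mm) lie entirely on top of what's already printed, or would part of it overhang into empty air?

Compare the two slices. At z = 7.28: the cube is present — its section is the full 9×7 rectangle (area 63.00 mm²); the cone at (3, 15): at t=0.598 of its height the radius interpolates to r₁+(r₂−r₁)t = 3.402, giving a regular 12-gon of that circumradius (area = (12/2)·3.402²·sin(360°/12) = 34.72 mm²); the cube at (6.5, 14.5) is absent (z outside [11.5, 36]); the sphere at (8.5, 15) does not reach this height (|z−center|=17.220 > r=9.5); Merging all regions: the 2 present regions are separate (no shared area or edge), so areas and boundary lengths simply add and each stays a separate island — area = 97.72 mm²; (whole slice rotated 45° about Z — lengths, areas and connectivity unchanged). At z = 10.64: the cube (footprint 9×7) is included at this height (area 63.00 mm²); the cone at (3, 15): at t=0.918 of its height the radius interpolates to r₁+(r₂−r₁)t = 3.082, giving a regular 12-gon of that circumradius (area = (12/2)·3.082²·sin(360°/12) = 28.49 mm²); the cube at (6.5, 14.5) is absent (z outside [11.5, 36]); the sphere at (8.5, 15) is not intersected at this z (|z−center|=13.860 > r=9.5); Combining (union): the 2 present regions are separate (no shared area or edge), so areas and boundary lengths simply add and each stays a separate island — area = 91.49 mm²; (whole slice rotated 45° about Z — lengths, areas and connectivity unchanged). Checking containment: the cross-section at z = 10.64 is a subset of the cross-section at z = 7.28.

entirely on top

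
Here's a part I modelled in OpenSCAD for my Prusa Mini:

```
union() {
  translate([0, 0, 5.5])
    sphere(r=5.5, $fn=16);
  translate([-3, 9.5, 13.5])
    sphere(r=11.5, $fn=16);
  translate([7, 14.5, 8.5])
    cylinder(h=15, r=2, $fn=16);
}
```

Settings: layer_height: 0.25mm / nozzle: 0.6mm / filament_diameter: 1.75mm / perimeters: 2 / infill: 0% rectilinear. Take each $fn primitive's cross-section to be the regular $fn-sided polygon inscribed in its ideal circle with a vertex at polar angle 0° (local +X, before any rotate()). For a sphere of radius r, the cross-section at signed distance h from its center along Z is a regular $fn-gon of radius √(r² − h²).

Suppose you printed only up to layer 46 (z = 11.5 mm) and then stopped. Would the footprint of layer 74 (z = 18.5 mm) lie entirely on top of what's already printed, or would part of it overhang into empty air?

entirely on top

Compare the two slices. At z = 11.5: the sphere is not intersected at this z (|z−center|=6.000 > r=5.5); the r=11.5 sphere at (-3, 9.5) contributes a regular 16-gon of circumradius √(11.5²−2²) = 11.325 (area = (16/2)·11.325²·sin(360°/16) = 392.63 mm²); the r=2 cylinder at (7, 14.5) gives a regular 16-gon of circumradius 2 (constant along its height) (area = (16/2)·2.000²·sin(360°/16) = 12.25 mm²); Merging all regions: the regions partially overlap — summed areas 404.88 mm² minus the doubly-counted overlap 5.91 mm² gives 398.97 mm² — area = 398.97 mm². At z = 18.5: the sphere is absent (|z−center|=13.000 > r=5.5); the sphere at (-3, 9.5): section is a regular 16-gon, circumradius = √(r²−h²) = √(11.5²−5²) = 10.356 (area = (16/2)·10.356²·sin(360°/16) = 328.34 mm²); the r=2 cylinder at (7, 14.5) gives a regular 16-gon of circumradius 2 (constant along its height) (area = (16/2)·2.000²·sin(360°/16) = 12.25 mm²); Combining (union): the regions partially overlap — summed areas 340.59 mm² minus the doubly-counted overlap 2.37 mm² gives 338.22 mm² — area = 338.22 mm². Checking containment: the cross-section at z = 18.5 is a subset of the cross-section at z = 11.5.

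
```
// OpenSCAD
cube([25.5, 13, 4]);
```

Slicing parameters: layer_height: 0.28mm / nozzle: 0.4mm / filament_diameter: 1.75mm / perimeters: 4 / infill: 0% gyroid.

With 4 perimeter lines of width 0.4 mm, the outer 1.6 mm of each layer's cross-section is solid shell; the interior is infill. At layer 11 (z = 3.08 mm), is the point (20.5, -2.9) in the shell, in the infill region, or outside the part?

At z = 3.08 mm: the cube is present — its section is the full 25.5×13 rectangle. Overall, the cross-section is a single solid region. The nearest boundary edge runs (0.00, 0.00)→(25.50, 0.00); distance from the point to it = 2.90 mm. The point is not inside any of the regions above, so it lies outside the cross-section (2.90 mm from the nearest boundary).

outside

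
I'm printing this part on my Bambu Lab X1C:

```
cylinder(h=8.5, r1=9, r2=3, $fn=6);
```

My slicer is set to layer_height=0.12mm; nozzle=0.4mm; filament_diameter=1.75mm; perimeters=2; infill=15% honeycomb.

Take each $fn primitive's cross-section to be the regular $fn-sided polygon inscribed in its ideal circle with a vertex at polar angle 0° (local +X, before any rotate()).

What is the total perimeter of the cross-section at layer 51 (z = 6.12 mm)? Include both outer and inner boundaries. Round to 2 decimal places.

28.08 mm

At z = 6.12 mm: the cone (r1=9→r2=3) has section circumradius 4.680 here — a regular 6-gon (perimeter = 2·6·4.680·sin(180°/6) = 28.08 mm). Overall, the cross-section is a single solid region. Total boundary length (outer) = 28.08 mm.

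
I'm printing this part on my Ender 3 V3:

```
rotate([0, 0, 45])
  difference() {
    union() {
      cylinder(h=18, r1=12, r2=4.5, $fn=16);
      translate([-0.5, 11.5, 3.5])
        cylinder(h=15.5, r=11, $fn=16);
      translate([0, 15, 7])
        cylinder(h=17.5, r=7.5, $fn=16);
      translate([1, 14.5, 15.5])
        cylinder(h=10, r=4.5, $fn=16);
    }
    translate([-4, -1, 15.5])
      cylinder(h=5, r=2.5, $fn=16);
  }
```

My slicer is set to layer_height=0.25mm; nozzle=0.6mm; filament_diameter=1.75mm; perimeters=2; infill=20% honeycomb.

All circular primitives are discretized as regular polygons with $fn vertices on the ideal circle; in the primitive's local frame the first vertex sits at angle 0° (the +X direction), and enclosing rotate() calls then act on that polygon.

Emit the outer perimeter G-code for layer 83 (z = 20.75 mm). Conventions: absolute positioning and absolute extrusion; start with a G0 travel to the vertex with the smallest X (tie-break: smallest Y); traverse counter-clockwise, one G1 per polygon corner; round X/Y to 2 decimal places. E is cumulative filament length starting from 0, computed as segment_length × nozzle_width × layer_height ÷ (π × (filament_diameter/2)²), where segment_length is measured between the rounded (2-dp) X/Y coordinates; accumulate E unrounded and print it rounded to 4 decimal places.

At z = 20.75 mm: the cone is absent (z outside [0, 18]); the cylinder at (-0.5, 11.5) is absent (z outside [3.5, 19]); the r=7.5 cylinder at (0, 15) contributes a regular 16-gon of circumradius 7.5; the cylinder at (1, 14.5): section is a regular 16-gon, circumradius r=4.5; Combining (union): the r=4.5 cylinder at (1, 14.5) lies entirely inside the r=7.5 cylinder at (0, 15), so the union is just the r=7.5 cylinder at (0, 15) — 1 connected region; the cylinder at (-4, -1) does not reach this height (z outside [15.5, 20.5]); Subtracting the remaining from the first: none of the subtracted shapes is present at this height, so that combined region is unchanged — 1 connected region; (whole slice rotated 45° about Z — lengths, areas and connectivity unchanged). The outline is a single polygon with 16 vertices. Extrusion per mm of travel: 0.6 × 0.25 / (π × 0.875²) = 0.062363. Accumulating E over each segment gives final E = 2.9203.

G0 X-18.11 Y10.61 Z20.75
G1 X-17.54 Y7.74 E0.1825
G1 X-15.91 Y5.30 E0.3655
G1 X-13.48 Y3.68 E0.5476
G1 X-10.61 Y3.11 E0.7301
G1 X-7.74 Y3.68 E0.9126
G1 X-5.30 Y5.30 E1.0952
G1 X-3.68 Y7.74 E1.2779
G1 X-3.11 Y10.61 E1.4603
G1 X-3.68 Y13.48 E1.6428
G1 X-5.30 Y15.91 E1.8249
G1 X-7.74 Y17.54 E2.0079
G1 X-10.61 Y18.11 E2.1904
G1 X-13.48 Y17.54 E2.3729
G1 X-15.91 Y15.91 E2.5554
G1 X-17.54 Y13.48 E2.7378
G1 X-18.11 Y10.61 E2.9203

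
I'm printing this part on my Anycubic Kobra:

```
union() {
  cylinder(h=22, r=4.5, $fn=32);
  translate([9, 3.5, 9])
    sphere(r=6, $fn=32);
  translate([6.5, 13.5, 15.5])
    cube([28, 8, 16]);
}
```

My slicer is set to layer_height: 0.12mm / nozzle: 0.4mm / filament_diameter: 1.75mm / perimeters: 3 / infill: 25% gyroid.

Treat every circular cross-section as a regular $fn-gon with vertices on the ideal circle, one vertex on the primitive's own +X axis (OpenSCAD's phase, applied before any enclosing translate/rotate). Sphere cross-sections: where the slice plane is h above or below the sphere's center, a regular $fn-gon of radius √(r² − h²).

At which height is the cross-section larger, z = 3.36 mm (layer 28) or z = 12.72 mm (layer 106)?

layer 106 (z = 12.72 mm)

Layer 28 (z = 3.36): the r=4.5 cylinder contributes a regular 32-gon of circumradius 4.5 (area = (32/2)·4.500²·sin(360°/32) = 63.21 mm²); the r=6 sphere at (9, 3.5) slices to a regular 32-gon of circumradius 2.047 (√(r²−h²) with h=5.64 from center) (area = (32/2)·2.047²·sin(360°/32) = 13.08 mm²); the cube at (6.5, 13.5) does not reach this height (z outside [15.5, 31.5]); Taking the union: the 2 present regions are separate (no shared area or edge), so areas and boundary lengths simply add and each stays a separate island — area = 76.29 mm². So its area = 76.29 mm². Layer 106 (z = 12.72): the r=4.5 cylinder gives a regular 32-gon of circumradius 4.5 (constant along its height) (area = (32/2)·4.500²·sin(360°/32) = 63.21 mm²); the r=6 sphere at (9, 3.5) slices to a regular 32-gon of circumradius 4.708 (√(r²−h²) with h=3.72 from center) (area = (32/2)·4.708²·sin(360°/32) = 69.18 mm²); the cube at (6.5, 13.5) does not reach this height (z outside [15.5, 31.5]); Taking the union: the 2 present regions are separate (no shared area or edge), so areas and boundary lengths simply add and each stays a separate island — area = 132.39 mm². So its area = 132.39 mm². Layer 106 is larger (132.39 vs 76.29 mm²).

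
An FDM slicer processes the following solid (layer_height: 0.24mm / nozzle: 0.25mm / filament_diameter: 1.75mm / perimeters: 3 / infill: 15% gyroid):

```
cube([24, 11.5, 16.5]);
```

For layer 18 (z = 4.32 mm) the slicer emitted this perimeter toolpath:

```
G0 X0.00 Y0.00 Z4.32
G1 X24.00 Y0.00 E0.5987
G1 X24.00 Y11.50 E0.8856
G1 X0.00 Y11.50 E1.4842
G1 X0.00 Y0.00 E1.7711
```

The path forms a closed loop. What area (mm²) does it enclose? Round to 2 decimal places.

276.00 mm²

Apply the shoelace formula to the sequence of (X, Y) vertices; enclosed area = 276.00 mm².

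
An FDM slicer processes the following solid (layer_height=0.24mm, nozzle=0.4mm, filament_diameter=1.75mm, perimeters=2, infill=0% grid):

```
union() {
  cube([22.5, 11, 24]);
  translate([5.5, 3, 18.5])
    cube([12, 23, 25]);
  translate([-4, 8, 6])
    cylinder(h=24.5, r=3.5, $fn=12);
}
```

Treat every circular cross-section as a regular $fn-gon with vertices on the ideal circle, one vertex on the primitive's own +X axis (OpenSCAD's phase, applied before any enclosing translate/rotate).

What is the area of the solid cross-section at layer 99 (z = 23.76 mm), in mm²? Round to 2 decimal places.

464.25 mm²

At z = 23.76 mm: the cube is present — its section is the full 22.5×11 rectangle (area 247.50 mm²); the cube at (5.5, 3) (footprint 12×23) is included at this height (area 276.00 mm²); the cylinder at (-4, 8): section is a regular 12-gon, circumradius r=3.5 (area = (12/2)·3.500²·sin(360°/12) = 36.75 mm²); Merging all regions: the regions partially overlap — summed areas 560.25 mm² minus the doubly-counted overlap 96.00 mm² gives 464.25 mm² — area = 464.25 mm². Overall, the cross-section has 2 separate islands. Net area = 464.25 mm².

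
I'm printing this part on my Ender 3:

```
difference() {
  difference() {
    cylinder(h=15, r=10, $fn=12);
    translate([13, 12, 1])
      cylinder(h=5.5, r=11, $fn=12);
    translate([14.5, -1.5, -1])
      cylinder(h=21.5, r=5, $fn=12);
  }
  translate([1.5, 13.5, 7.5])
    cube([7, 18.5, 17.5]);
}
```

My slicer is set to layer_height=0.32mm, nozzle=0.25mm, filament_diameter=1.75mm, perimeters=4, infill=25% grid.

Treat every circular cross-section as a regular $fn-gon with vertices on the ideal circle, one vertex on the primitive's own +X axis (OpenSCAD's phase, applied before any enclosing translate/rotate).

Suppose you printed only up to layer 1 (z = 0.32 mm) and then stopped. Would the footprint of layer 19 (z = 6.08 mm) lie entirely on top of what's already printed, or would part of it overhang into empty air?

entirely on top

Compare the two slices. At z = 0.32: the cylinder: section is a regular 12-gon, circumradius r=10 (area = (12/2)·10.000²·sin(360°/12) = 300.00 mm²); the cylinder at (13, 12) is not intersected at this z (z outside [1, 6.5]); the r=5 cylinder at (14.5, -1.5) gives a regular 12-gon of circumradius 5 (constant along its height) (area = (12/2)·5.000²·sin(360°/12) = 75.00 mm²); Taking the first minus the rest: starting from the r=10 cylinder (300.00 mm²), the r=5 cylinder at (14.5, -1.5) partially overlaps it — only the 0.17 mm² overlap (of its 75.00 mm²) is removed, clipping the outline — area = 299.83 mm²; the cube at (1.5, 13.5) is not intersected at this z (z outside [7.5, 25]); After the difference (first − rest): none of the subtracted shapes is present at this height, so the result so far is unchanged — area = 299.83 mm². At z = 6.08: the r=10 cylinder contributes a regular 12-gon of circumradius 10 (area = (12/2)·10.000²·sin(360°/12) = 300.00 mm²); the r=11 cylinder at (13, 12) contributes a regular 12-gon of circumradius 11 (area = (12/2)·11.000²·sin(360°/12) = 363.00 mm²); the r=5 cylinder at (14.5, -1.5) gives a regular 12-gon of circumradius 5 (constant along its height) (area = (12/2)·5.000²·sin(360°/12) = 75.00 mm²); Taking the first minus the rest: starting from the r=10 cylinder (300.00 mm²), the r=11 cylinder at (13, 12) partially overlaps it — only the 19.89 mm² overlap (of its 363.00 mm²) is removed, clipping the outline; the r=5 cylinder at (14.5, -1.5) partially overlaps it — only the 0.17 mm² overlap (of its 75.00 mm²) is removed, clipping the outline — area = 279.95 mm²; the cube at (1.5, 13.5) does not reach this height (z outside [7.5, 25]); Subtracting the remaining from the first: none of the subtracted shapes is present at this height, so the result so far is unchanged — area = 279.95 mm². Checking containment: the cross-section at z = 6.08 is a subset of the cross-section at z = 0.32.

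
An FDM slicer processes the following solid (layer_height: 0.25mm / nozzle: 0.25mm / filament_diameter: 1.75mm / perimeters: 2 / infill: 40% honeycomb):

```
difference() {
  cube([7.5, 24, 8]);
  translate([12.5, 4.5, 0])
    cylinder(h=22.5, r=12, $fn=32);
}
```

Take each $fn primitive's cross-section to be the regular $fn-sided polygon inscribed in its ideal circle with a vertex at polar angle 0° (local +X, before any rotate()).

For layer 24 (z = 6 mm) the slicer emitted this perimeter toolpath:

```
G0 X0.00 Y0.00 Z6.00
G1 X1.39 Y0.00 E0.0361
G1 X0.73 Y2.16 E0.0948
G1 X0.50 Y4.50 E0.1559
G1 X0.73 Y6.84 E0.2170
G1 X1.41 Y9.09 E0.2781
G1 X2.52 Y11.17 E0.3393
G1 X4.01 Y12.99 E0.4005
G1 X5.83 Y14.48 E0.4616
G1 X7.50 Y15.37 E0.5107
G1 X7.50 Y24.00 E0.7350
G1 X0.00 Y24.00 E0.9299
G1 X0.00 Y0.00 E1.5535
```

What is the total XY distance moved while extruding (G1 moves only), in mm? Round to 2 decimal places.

Sum the Euclidean lengths of each G1 segment: total = 59.79 mm.

59.79 mm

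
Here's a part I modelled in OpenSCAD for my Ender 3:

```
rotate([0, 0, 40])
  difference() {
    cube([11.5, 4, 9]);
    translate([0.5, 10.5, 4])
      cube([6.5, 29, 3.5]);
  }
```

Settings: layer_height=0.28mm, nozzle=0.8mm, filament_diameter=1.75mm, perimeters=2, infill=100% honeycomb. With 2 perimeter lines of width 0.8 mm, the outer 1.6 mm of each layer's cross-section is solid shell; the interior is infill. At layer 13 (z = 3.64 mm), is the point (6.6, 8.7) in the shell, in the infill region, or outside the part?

shell

At z = 3.64 mm: the cube is present — its section is the full 11.5×4 rectangle; the cube at (0.5, 10.5) is absent (z outside [4, 7.5]); Taking the first minus the rest: none of the subtracted shapes is present at this height, so the 11.5×4 cube is unchanged — 1 connected region; (whole slice rotated 40° about Z — lengths, areas and connectivity unchanged). Overall, the cross-section is a single solid region. Undo the 40° rotation: the query point maps to (10.648, 2.422) in the un-rotated model frame. The nearest boundary edge runs (11.50, 0.00)→(11.50, 4.00); distance from the point to it = 0.85 mm. The point is inside the cross-section, 0.85 mm from the nearest boundary — within the 1.6 mm shell band (2 × 0.8).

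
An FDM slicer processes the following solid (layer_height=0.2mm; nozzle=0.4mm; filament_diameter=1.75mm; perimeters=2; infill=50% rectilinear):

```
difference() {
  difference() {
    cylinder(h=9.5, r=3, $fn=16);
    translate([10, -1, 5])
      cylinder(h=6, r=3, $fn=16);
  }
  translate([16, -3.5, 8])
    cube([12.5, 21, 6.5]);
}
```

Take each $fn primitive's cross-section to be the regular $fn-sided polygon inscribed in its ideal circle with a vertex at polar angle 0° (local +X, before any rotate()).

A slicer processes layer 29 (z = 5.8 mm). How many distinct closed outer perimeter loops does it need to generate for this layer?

1

At z = 5.8 mm: the r=3 cylinder gives a regular 16-gon of circumradius 3 (constant along its height); the r=3 cylinder at (10, -1) contributes a regular 16-gon of circumradius 3; Subtracting the remaining from the first: starting from the r=3 cylinder, the r=3 cylinder at (10, -1) misses the remaining region (no effect) — 1 connected region; the cube at (16, -3.5) does not reach this height (z outside [8, 14.5]); Subtracting the remaining from the first: none of the subtracted shapes is present at this height, so the result so far is unchanged — 1 connected region. The result has 1 disconnected region.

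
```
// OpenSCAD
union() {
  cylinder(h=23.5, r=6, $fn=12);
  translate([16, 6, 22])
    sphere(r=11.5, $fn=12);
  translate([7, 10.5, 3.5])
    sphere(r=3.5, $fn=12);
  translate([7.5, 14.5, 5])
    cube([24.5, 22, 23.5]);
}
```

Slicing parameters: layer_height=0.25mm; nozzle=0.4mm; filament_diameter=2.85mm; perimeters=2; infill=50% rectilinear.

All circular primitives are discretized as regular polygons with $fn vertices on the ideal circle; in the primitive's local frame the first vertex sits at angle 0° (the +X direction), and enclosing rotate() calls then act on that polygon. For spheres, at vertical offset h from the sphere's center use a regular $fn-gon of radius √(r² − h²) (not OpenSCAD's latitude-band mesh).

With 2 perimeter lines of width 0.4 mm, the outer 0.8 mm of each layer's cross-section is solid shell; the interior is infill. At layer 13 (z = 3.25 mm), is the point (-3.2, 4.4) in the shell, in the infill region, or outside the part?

shell

At z = 3.25 mm: the cylinder: section is a regular 12-gon, circumradius r=6; the sphere at (16, 6) is not intersected at this z (|z−center|=18.750 > r=11.5); the sphere at (7, 10.5): section is a regular 12-gon, circumradius = √(r²−h²) = √(3.5²−0.25²) = 3.491; the cube at (7.5, 14.5) is absent (z outside [5, 28.5]); Combining (union): the 2 present regions are separate (no shared area or edge), so areas and boundary lengths simply add and each stays a separate island — 2 connected regions. Overall, the cross-section has 2 separate islands. The nearest boundary edge runs (-5.20, 3.00)→(-3.00, 5.20); distance from the point to it = 0.42 mm. (Shell/infill is judged within the island containing the point — the largest one.) The point is inside the cross-section, 0.42 mm from the nearest boundary — within the 0.8 mm shell band (2 × 0.4).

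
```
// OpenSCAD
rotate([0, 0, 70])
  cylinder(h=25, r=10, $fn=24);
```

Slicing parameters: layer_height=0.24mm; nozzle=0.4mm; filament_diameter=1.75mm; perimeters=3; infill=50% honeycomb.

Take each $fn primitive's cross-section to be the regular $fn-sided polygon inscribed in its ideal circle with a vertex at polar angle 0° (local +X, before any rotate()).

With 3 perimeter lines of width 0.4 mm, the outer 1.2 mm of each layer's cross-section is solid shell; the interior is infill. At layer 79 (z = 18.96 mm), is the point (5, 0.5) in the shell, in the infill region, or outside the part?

At z = 18.96 mm: the r=10 cylinder contributes a regular 24-gon of circumradius 10; (whole slice rotated 70° about Z — lengths, areas and connectivity unchanged). Overall, the cross-section is a single solid region. Undo the 70° rotation: the query point maps to (2.180, -4.527) in the un-rotated model frame. The nearest boundary edge runs (2.59, -9.66)→(5.00, -8.66); distance from the point to it = 4.90 mm. The point is inside the cross-section and 4.90 mm from the nearest boundary — more than the 1.2 mm shell width (3 × 0.4), so it's in the infill interior.

infill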